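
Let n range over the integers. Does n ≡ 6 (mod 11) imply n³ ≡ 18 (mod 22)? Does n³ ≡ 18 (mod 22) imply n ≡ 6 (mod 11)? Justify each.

The forward direction fails; the converse holds.

Converse. The residues r modulo 22 with r³ ≡ 18 (mod 22) are exactly {6}, and each is ≡ 6 (mod 11).

Forward direction. This fails: take n = 17. Then 17 ≡ 6 (mod 11), but 17³ = 4913 ≡ 7 (mod 22), not 18.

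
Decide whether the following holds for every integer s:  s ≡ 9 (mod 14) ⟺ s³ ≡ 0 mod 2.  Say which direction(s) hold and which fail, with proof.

Neither implication holds.

Forward direction. This fails: take s = 9. Then 9 ≡ 9 (mod 14), but 9³ = 729 ≡ 1 (mod 2), not 0.

Converse. This fails: take s = 0. Then 0³ = 0 ≡ 0 (mod 2), yet 0 ≡ 0 (mod 14), not 9.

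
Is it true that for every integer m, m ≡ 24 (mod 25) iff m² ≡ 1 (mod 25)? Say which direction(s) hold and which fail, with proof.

The forward direction holds; the converse fails.

(⟸) This fails: take m = 1. Then 1² = 1 ≡ 1 (mod 25), yet 1 ≡ 1 (mod 25), not 24.

(⟹) Suppose m ≡ 24 (mod 25). Write m = 25j + 24. Then (25j + 24)² = 625j² + 1200j + 576 = 25(25j² + 48j + 23) + 1, so m² ≡ 1 (mod 25).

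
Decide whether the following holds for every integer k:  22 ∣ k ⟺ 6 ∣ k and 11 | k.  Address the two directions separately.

(⇒) fails; (⇐) holds.

(⟹) This fails: take k = 22. Certainly 22 ∣ 22, but 6 ∤ 22.

(⟸) Suppose 6 ∣ k and 11 ∣ k. Any common multiple of 6 and 11 is a multiple of their lcm; here gcd(6, 11) = 1, so lcm(6, 11) = 6·11 = 66, so 66 ∣ k. Since 22 ∣ 66, it follows that 22 ∣ k.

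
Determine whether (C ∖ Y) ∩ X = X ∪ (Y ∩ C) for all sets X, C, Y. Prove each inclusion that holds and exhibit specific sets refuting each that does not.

(⟸) This inclusion fails. Take X = {1}, C = ∅, Y = ∅; then 1 ∈ X ∪ (Y ∩ C) but 1 ∉ (C ∖ Y) ∩ X.

(⟹) Let x ∈ (C ∖ Y) ∩ X. Then x ∈ X ∩ C and x ∉ Y, from which x ∈ X ∪ (Y ∩ C).

The sets are not equal: only the forward inclusion holds.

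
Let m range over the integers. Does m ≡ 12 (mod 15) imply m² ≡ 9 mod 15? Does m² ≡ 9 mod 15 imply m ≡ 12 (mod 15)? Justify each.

(→) Suppose m ≡ 12 (mod 15). Write m = 15j + 12. Then (15j + 12)² = 225j² + 360j + 144 = 15(15j² + 24j + 9) + 9, so m² ≡ 9 (mod 15).

(←) This fails: take m = 3. Then 3² = 9 ≡ 9 (mod 15), yet 3 ≡ 3 (mod 15), not 12.

(⇒) holds; (⇐) fails.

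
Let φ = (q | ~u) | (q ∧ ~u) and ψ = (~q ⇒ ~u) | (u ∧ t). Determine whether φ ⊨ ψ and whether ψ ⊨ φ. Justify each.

Only the forward implication holds.

(⇒) Assume the antecedent. If u is true, the antecedent forces (u = T, q = T, t = F) or (u = T, q = T, t = T), and (~q ⇒ ~u) | (u ∧ t) holds there. If u is false, (~q ⇒ ~u) | (u ∧ t) reduces to true regardless of the other variables. Either way (~q ⇒ ~u) | (u ∧ t) holds.

(⇐) This fails. Under u = T, q = F, t = T, the left side is false but the right side is true.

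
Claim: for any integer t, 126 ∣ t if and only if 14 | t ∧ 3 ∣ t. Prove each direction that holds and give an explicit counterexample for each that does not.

Not equivalent: only (⇒) holds.

[⇒] If 126 ∣ t, write t = 126q. Since 126 = 9·14, t = 14·(9q), so 14 ∣ t; and since 126 = 42·3, t = 3·(42q), so 3 ∣ t.

[⇐] This fails: take t = 42. Both 14 ∣ 42 and 3 ∣ 42, yet 42 is not a multiple of 126 (since 42 = 0·126 + 42), so 126 ∤ 42.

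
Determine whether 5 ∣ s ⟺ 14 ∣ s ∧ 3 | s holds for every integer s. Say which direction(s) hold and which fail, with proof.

Neither direction holds.

(→) This fails: take s = 5. Certainly 5 ∣ 5, but 14 ∤ 5.

(←) This fails: take s = 42. Both 14 ∣ 42 and 3 ∣ 42, yet 42 is not a multiple of 5 (since 42 = 8·5 + 2), so 5 ∤ 42.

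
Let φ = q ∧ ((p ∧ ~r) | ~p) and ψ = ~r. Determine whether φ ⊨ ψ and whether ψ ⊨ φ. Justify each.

(⟹) This fails. Under p = F, q = T, r = T, the left side is true but the right side is false.

(⟸) This fails. Under p = F, q = F, r = F, the left side is false but the right side is true.

(⇒) fails and (⇐) fails.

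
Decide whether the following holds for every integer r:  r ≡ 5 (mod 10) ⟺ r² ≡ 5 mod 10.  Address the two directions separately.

Forward direction. Suppose r ≡ 5 (mod 10). Write r = 10j + 5. Then (10j + 5)² = 100j² + 100j + 25 = 10(10j² + 10j + 2) + 5, so r² ≡ 5 (mod 10).

Converse. For the converse, argue contrapositively. If r ≢ 5 (mod 10), then r is congruent to one of 0, 1, 2, 3, 4, 6, 7, 8, 9 modulo 10, and these give r² ≡ 0, 1, 4, 9, 6, 6, 9, 4, 1 respectively — never 5.

Both directions hold.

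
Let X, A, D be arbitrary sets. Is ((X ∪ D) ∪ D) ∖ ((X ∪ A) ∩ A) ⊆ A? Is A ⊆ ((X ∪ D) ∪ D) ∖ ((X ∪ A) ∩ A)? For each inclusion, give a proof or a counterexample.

Both inclusions fail.

Forward inclusion. This inclusion fails. Take X = {1}, A = ∅, D = ∅; then 1 ∈ ((X ∪ D) ∪ D) ∖ ((X ∪ A) ∩ A) but 1 ∉ A.

Reverse inclusion. This inclusion fails. Take X = ∅, A = {1}, D = ∅; then 1 ∈ A but 1 ∉ ((X ∪ D) ∪ D) ∖ ((X ∪ A) ∩ A).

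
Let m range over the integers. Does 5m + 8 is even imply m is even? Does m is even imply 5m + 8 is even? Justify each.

Forward direction. Suppose 5m + 8 is even. Since 5 is odd, 5m and m have the same parity, so 5m + 8 ≡ m + 8 (mod 2). As 8 is even, 5m + 8 is even exactly when m is even. Thus m is even.

Converse. Suppose m is even; write m = 2j. Then 5m + 8 = 5·(2j) + 8 = 2·5j + 8, which is even.

Both directions hold; the statement is true.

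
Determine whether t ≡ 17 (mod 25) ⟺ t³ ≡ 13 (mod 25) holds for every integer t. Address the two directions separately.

(⟹) Suppose t ≡ 17 (mod 25). Write t = 25j + 17. Then (25j + 17)³ = 15625j³ + 31875j² + 21675j + 4913 = 25(625j³ + 1275j² + 867j + 196) + 13, so t³ ≡ 13 (mod 25).

(⟸) Conversely, suppose t³ ≡ 13 (mod 25). The only residue r in {0, …, 24} with r³ ≡ 13 (mod 25) is r = 17, so t ≡ 17 (mod 25).

Both implications hold.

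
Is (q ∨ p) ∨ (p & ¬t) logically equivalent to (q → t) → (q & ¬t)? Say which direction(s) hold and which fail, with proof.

Only the reverse direction holds.

[⇒] This fails. Under t = F, p = T, q = F, the left side is true but the right side is false.

[⇐] Assume the antecedent. If t is true, the antecedent cannot hold. If t is false, the antecedent forces (t = F, p = F, q = T) or (t = F, p = T, q = T), and (q ∨ p) ∨ (p & ¬t) holds there. Either way (q ∨ p) ∨ (p & ¬t) holds.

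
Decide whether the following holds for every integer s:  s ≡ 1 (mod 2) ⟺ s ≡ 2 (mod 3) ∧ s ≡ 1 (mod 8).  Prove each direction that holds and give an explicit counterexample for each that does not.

Forward direction. This fails: s = 1 gives 1 ≡ 1 (mod 2) but 1 ≡ 1 (mod 3), so the conjunction on the right does not hold.

Converse. If s ≡ 2 (mod 3) and s ≡ 1 (mod 8), then by the Chinese remainder theorem s ≡ 17 (mod 24). Since 17 ≡ 1 (mod 2) and 2 ∣ 24, we get s ≡ 1 (mod 2).

The forward direction fails; the converse holds.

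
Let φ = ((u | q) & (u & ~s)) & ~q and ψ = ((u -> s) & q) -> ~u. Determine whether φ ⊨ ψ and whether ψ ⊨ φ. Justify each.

(→) Assume the antecedent. If s is true, the antecedent cannot hold. If s is false, ((u -> s) & q) -> ~u reduces to true regardless of the other variables. Either way ((u -> s) & q) -> ~u holds.

(←) This fails. Under s = F, u = F, q = F, the left side is false but the right side is true.

The forward direction holds; the converse fails.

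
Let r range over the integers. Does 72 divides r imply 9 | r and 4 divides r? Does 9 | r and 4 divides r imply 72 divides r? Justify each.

[⇒] If 72 ∣ r, write r = 72q. Since 72 = 8·9, r = 9·(8q), so 9 ∣ r; and since 72 = 18·4, r = 4·(18q), so 4 ∣ r.

[⇐] This fails: take r = 36. Both 9 ∣ 36 and 4 ∣ 36, yet 36 is not a multiple of 72 (since 36 = 0·72 + 36), so 72 ∤ 36.

Only the forward direction holds.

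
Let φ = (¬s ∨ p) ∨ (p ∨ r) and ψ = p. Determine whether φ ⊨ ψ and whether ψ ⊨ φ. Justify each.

(⇒) fails; (⇐) holds.

[⇒] This fails. Under r = F, p = F, s = F, the left side is true but the right side is false.

[⇐] Assume the antecedent. If r is true, (¬s ∨ p) ∨ (p ∨ r) reduces to true regardless of the other variables. If r is false, the antecedent forces (r = F, p = T, s = F) or (r = F, p = T, s = T), and (¬s ∨ p) ∨ (p ∨ r) holds there. Either way (¬s ∨ p) ∨ (p ∨ r) holds.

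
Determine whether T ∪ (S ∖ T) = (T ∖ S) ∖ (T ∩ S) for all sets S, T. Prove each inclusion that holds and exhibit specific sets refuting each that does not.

Reverse inclusion. Let x ∈ (T ∖ S) ∖ (T ∩ S). Then x ∈ T and x ∉ S, from which x ∈ T ∪ (S ∖ T).

Forward inclusion. This inclusion fails. Take S = {1}, T = ∅; then 1 ∈ T ∪ (S ∖ T) but 1 ∉ (T ∖ S) ∖ (T ∩ S).

(⊆) fails; (⊇) holds.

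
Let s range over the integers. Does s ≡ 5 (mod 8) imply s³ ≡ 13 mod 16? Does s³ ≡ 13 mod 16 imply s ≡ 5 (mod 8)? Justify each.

Not equivalent: only (⇐) holds.

[⇒] This fails: take s = 13. Then 13 ≡ 5 (mod 8), but 13³ = 2197 ≡ 5 (mod 16), not 13.

[⇐] Conversely, the residues r modulo 16 with r³ ≡ 13 (mod 16) are exactly {5}, and each is ≡ 5 (mod 8).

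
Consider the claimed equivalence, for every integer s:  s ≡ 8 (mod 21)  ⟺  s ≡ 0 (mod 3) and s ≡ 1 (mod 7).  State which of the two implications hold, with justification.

Neither implication holds.

Forward direction. This fails: s = 8 gives 8 ≡ 8 (mod 21) but 8 ≡ 2 (mod 3), so the conjunction on the right does not hold.

Converse. This fails: s = 15 satisfies both congruences on the right (15 ≡ 0 mod 3 and 15 ≡ 1 mod 7) yet 15 ≡ 15 (mod 21), not 8.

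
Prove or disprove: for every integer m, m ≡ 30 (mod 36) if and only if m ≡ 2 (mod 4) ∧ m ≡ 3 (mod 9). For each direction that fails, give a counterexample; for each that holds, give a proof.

Both implications hold.

(⇒) Suppose m ≡ 30 (mod 36); write m = 36j + 30. Since 4 ∣ 36, reducing mod 4 gives m ≡ 30 ≡ 2 (mod 4); since 9 ∣ 36, reducing mod 9 gives m ≡ 30 ≡ 3 (mod 9).

(⇐) Conversely, if m ≡ 2 (mod 4) and m ≡ 3 (mod 9), then by the Chinese remainder theorem m ≡ 30 (mod 36). This is exactly m ≡ 30 (mod 36).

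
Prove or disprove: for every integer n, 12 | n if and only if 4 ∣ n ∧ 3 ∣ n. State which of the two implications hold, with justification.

Both directions hold.

[⇒] If 12 ∣ n, write n = 12q. Since 12 = 3·4, n = 4·(3q), so 4 ∣ n; and since 12 = 4·3, n = 3·(4q), so 3 ∣ n.

[⇐] Suppose 4 ∣ n and 3 ∣ n. Any common multiple of 4 and 3 is a multiple of their lcm; here gcd(4, 3) = 1, so lcm(4, 3) = 4·3 = 12, so 12 ∣ n.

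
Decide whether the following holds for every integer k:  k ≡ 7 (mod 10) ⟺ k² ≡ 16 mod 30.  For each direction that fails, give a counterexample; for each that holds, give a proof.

(→) This fails: take k = 7. Then 7 ≡ 7 (mod 10), but 7² = 49 ≡ 19 (mod 30), not 16.

(←) This fails: take k = 4. Then 4² = 16 ≡ 16 (mod 30), yet 4 ≡ 4 (mod 10), not 7.

Neither implication holds.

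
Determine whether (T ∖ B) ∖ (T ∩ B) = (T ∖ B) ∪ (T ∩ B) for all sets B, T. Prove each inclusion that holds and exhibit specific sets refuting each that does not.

(⊇) This inclusion fails. Take B = {1}, T = {1}; then 1 ∈ (T ∖ B) ∪ (T ∩ B) but 1 ∉ (T ∖ B) ∖ (T ∩ B).

(⊆) Let x ∈ (T ∖ B) ∖ (T ∩ B). Then x ∈ T and x ∉ B, from which x ∈ (T ∖ B) ∪ (T ∩ B).

The sets are not equal: only the forward inclusion holds.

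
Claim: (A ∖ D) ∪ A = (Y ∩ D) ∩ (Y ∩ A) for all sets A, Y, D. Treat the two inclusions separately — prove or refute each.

(⊆) This inclusion fails. Take A = {1}, Y = ∅, D = ∅; then 1 ∈ (A ∖ D) ∪ A but 1 ∉ (Y ∩ D) ∩ (Y ∩ A).

(⊇) Let x ∈ (Y ∩ D) ∩ (Y ∩ A). Then x ∈ A ∩ Y ∩ D, from which x ∈ (A ∖ D) ∪ A.

(⊆) fails; (⊇) holds.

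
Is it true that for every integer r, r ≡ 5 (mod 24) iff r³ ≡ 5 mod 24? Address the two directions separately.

(→) Suppose r ≡ 5 (mod 24). Write r = 24j + 5. Then (24j + 5)³ = 13824j³ + 8640j² + 1800j + 125 = 24(576j³ + 360j² + 75j + 5) + 5, so r³ ≡ 5 (mod 24).

(←) Conversely, suppose r³ ≡ 5 (mod 24). The only residue r in {0, …, 23} with r³ ≡ 5 (mod 24) is r = 5, so r ≡ 5 (mod 24).

Both directions hold.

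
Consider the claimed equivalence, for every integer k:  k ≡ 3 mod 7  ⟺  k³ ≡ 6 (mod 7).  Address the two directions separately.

Only the forward implication holds.

[⇒] Suppose k ≡ 3 mod 7. Write k = 7j + 3. Then (7j + 3)³ = 343j³ + 441j² + 189j + 27 = 7(49j³ + 63j² + 27j + 3) + 6, so k³ ≡ 6 (mod 7).

[⇐] This fails: take k = 5. Then 5³ = 125 ≡ 6 (mod 7), yet 5 ≡ 5 (mod 7), not 3.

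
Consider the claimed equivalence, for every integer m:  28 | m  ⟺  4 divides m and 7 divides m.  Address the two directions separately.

Forward direction. If 28 ∣ m, write m = 28q. Since 28 = 7·4, m = 4·(7q), so 4 ∣ m; and since 28 = 4·7, m = 7·(4q), so 7 ∣ m.

Converse. Suppose 4 ∣ m and 7 ∣ m. Any common multiple of 4 and 7 is a multiple of their lcm; here gcd(4, 7) = 1, so lcm(4, 7) = 4·7 = 28, so 28 ∣ m.

Both directions hold; the statement is true.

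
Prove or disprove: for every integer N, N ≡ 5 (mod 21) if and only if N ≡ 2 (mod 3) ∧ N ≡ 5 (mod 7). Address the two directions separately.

Equivalent; both directions hold.

(⇒) Suppose N ≡ 5 (mod 21); write N = 21j + 5. Since 3 ∣ 21, reducing mod 3 gives N ≡ 5 ≡ 2 (mod 3); since 7 ∣ 21, reducing mod 7 gives N ≡ 5 (mod 7).

(⇐) Conversely, if N ≡ 2 (mod 3) and N ≡ 5 (mod 7), then by the Chinese remainder theorem N ≡ 5 (mod 21). This is exactly N ≡ 5 (mod 21).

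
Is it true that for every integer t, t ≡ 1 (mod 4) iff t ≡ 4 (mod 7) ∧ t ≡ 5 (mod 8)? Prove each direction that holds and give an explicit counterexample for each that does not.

Only the converse holds.

(⇒) This fails: t = 1 gives 1 ≡ 1 (mod 4) but 1 ≡ 1 (mod 7), so the conjunction on the right does not hold.

(⇐) Conversely, if t ≡ 4 (mod 7) and t ≡ 5 (mod 8), then by the Chinese remainder theorem t ≡ 53 (mod 56). Since 53 ≡ 1 (mod 4) and 4 ∣ 56, we get t ≡ 1 (mod 4).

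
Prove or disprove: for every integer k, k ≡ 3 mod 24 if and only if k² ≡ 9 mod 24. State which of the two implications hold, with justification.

Not equivalent: only (⇒) holds.

(→) Suppose k ≡ 3 mod 24. Write k = 24j + 3. Then (24j + 3)² = 576j² + 144j + 9 = 24(24j² + 6j) + 9, so k² ≡ 9 (mod 24).

(←) This fails: take k = 9. Then 9² = 81 ≡ 9 (mod 24), yet 9 ≡ 9 (mod 24), not 3.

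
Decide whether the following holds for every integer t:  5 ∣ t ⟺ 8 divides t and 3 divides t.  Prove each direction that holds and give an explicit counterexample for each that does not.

Neither direction holds.

[⇒] This fails: take t = 5. Certainly 5 ∣ 5, but 8 ∤ 5.

[⇐] This fails: take t = 24. Both 8 ∣ 24 and 3 ∣ 24, yet 24 is not a multiple of 5 (since 24 = 4·5 + 4), so 5 ∤ 24.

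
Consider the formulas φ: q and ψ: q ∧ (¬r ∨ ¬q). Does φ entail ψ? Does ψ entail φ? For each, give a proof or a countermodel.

[⇒] This fails. Under r = T, q = T, the left side is true but the right side is false.

[⇐] Assume the antecedent. If r is true, the antecedent cannot hold. If r is false, the antecedent forces (r = F, q = T), and q holds there. Either way q holds.

Not equivalent: only (⇐) holds.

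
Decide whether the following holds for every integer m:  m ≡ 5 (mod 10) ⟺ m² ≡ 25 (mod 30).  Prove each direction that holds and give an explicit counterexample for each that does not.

Only the converse holds.

(⇒) This fails: take m = 15. Then 15 ≡ 5 (mod 10), but 15² = 225 ≡ 15 (mod 30), not 25.

(⇐) Conversely, the residues r modulo 30 with r² ≡ 25 (mod 30) are exactly {5, 25}, and each is ≡ 5 (mod 10).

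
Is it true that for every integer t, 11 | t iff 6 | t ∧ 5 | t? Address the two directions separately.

(⇒) This fails: take t = 11. Certainly 11 ∣ 11, but 6 ∤ 11.

(⇐) This fails: take t = 30. Both 6 ∣ 30 and 5 ∣ 30, yet 30 is not a multiple of 11 (since 30 = 2·11 + 8), so 11 ∤ 30.

Both directions fail.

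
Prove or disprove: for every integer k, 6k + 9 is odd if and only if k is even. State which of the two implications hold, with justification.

(⟹) This fails: take k = 7. Then 6k + 9 = 51, which is odd, yet k = 7 is odd, not even.

(⟸) Suppose k is even. Since 6 is even, 6k is even for every k, so 6k + 9 has the same parity as 9, which is odd. Hence 6k + 9 is odd.

Only the converse holds.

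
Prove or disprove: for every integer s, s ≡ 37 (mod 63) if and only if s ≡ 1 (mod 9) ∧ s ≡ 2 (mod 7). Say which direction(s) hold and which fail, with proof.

Both implications hold.

(→) Suppose s ≡ 37 (mod 63); write s = 63j + 37. Since 9 ∣ 63, reducing mod 9 gives s ≡ 37 ≡ 1 (mod 9); since 7 ∣ 63, reducing mod 7 gives s ≡ 37 ≡ 2 (mod 7).

(←) Conversely, if s ≡ 1 (mod 9) and s ≡ 2 (mod 7), then by the Chinese remainder theorem s ≡ 37 (mod 63). This is exactly s ≡ 37 (mod 63).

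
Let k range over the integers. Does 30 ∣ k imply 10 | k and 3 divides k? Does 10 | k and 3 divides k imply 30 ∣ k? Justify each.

Equivalent; both directions hold.

(⇒) If 30 ∣ k, write k = 30q. Since 30 = 3·10, k = 10·(3q), so 10 ∣ k; and since 30 = 10·3, k = 3·(10q), so 3 ∣ k.

(⇐) Suppose 10 ∣ k and 3 ∣ k. Any common multiple of 10 and 3 is a multiple of their lcm; here gcd(10, 3) = 1, so lcm(10, 3) = 10·3 = 30, so 30 ∣ k.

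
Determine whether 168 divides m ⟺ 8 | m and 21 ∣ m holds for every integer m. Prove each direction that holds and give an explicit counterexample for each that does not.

Equivalent; both directions hold.

[⇒] If 168 ∣ m, write m = 168q. Since 168 = 21·8, m = 8·(21q), so 8 ∣ m; and since 168 = 8·21, m = 21·(8q), so 21 ∣ m.

[⇐] Suppose 8 ∣ m and 21 ∣ m. Any common multiple of 8 and 21 is a multiple of their lcm; here gcd(8, 21) = 1, so lcm(8, 21) = 8·21 = 168, so 168 ∣ m.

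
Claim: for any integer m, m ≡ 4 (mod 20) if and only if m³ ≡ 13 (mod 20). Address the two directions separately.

(⇒) This fails: take m = 4. Then 4 ≡ 4 (mod 20), but 4³ = 64 ≡ 4 (mod 20), not 13.

(⇐) This fails: take m = 17. Then 17³ = 4913 ≡ 13 (mod 20), yet 17 ≡ 17 (mod 20), not 4.

Neither direction holds.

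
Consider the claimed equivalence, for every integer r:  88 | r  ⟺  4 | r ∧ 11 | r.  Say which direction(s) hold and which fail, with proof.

Not equivalent: only (⇒) holds.

[⇒] If 88 ∣ r, write r = 88q. Since 88 = 22·4, r = 4·(22q), so 4 ∣ r; and since 88 = 8·11, r = 11·(8q), so 11 ∣ r.

[⇐] This fails: take r = 44. Both 4 ∣ 44 and 11 ∣ 44, yet 44 is not a multiple of 88 (since 44 = 0·88 + 44), so 88 ∤ 44.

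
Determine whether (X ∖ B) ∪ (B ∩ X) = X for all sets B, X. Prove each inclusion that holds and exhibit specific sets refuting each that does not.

(⊇) Let x ∈ X. Then either x ∈ X and x ∉ B; or x ∈ B ∩ X. In each case x ∈ (X ∖ B) ∪ (B ∩ X), so X ⊆ (X ∖ B) ∪ (B ∩ X).

(⊆) Let x ∈ (X ∖ B) ∪ (B ∩ X). Then either x ∈ X and x ∉ B; or x ∈ B ∩ X. In each case x ∈ X, so (X ∖ B) ∪ (B ∩ X) ⊆ X.

Both inclusions hold.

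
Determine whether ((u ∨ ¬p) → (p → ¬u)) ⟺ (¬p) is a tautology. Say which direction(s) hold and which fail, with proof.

(⇒) fails; (⇐) holds.

(→) This fails. Under p = T, u = F, the left side is true but the right side is false.

(←) Assume the antecedent. If p is true, the antecedent cannot hold. If p is false, (u ∨ ¬p) → (p → ¬u) reduces to true regardless of the other variables. Either way (u ∨ ¬p) → (p → ¬u) holds.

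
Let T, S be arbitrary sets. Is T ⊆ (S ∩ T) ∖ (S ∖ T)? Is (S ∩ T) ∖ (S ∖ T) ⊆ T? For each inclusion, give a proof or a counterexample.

Forward inclusion. This inclusion fails. Take T = {1}, S = ∅; then 1 ∈ T but 1 ∉ (S ∩ T) ∖ (S ∖ T).

Reverse inclusion. Let x ∈ (S ∩ T) ∖ (S ∖ T). Then x ∈ T ∩ S, from which x ∈ T.

The sets are not equal: only the reverse inclusion holds.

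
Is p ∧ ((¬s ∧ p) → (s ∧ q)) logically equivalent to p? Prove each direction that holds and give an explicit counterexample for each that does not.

(⇒) Assume the antecedent. If p is true, p reduces to true regardless of the other variables. If p is false, the antecedent cannot hold. Either way p holds.

(⇐) This fails. Under p = T, q = F, s = F, the left side is false but the right side is true.

Only the forward implication holds.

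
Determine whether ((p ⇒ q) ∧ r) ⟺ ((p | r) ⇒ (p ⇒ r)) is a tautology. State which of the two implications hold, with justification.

Converse. This fails. Under p = F, r = F, q = F, the left side is false but the right side is true.

Forward direction. Assume the antecedent. If p is true, the antecedent forces (p = T, r = T, q = T), and (p | r) ⇒ (p ⇒ r) holds there. If p is false, (p | r) ⇒ (p ⇒ r) reduces to true regardless of the other variables. Either way (p | r) ⇒ (p ⇒ r) holds.

The forward direction holds; the converse fails.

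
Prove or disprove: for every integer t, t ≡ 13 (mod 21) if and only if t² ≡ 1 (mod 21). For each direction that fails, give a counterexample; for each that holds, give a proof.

(⇒) holds; (⇐) fails.

(←) This fails: take t = 1. Then 1² = 1 ≡ 1 (mod 21), yet 1 ≡ 1 (mod 21), not 13.

(→) Suppose t ≡ 13 (mod 21). Write t = 21j + 13. Then (21j + 13)² = 441j² + 546j + 169 = 21(21j² + 26j + 8) + 1, so t² ≡ 1 (mod 21).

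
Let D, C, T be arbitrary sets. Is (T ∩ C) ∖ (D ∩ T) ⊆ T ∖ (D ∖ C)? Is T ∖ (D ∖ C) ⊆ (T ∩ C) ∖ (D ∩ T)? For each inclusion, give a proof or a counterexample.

(⊆) holds; (⊇) fails.

(⟹) Let x ∈ (T ∩ C) ∖ (D ∩ T). Then x ∈ C ∩ T and x ∉ D, from which x ∈ T ∖ (D ∖ C).

(⟸) This inclusion fails. Take D = ∅, C = ∅, T = {1}; then 1 ∈ T ∖ (D ∖ C) but 1 ∉ (T ∩ C) ∖ (D ∩ T).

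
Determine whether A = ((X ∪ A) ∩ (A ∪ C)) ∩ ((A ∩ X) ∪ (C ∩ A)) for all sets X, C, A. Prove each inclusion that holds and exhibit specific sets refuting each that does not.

Only the reverse inclusion holds.

(⊆) This inclusion fails. Take X = ∅, C = ∅, A = {1}; then 1 ∈ A but 1 ∉ ((X ∪ A) ∩ (A ∪ C)) ∩ ((A ∩ X) ∪ (C ∩ A)).

(⊇) Let x ∈ ((X ∪ A) ∩ (A ∪ C)) ∩ ((A ∩ X) ∪ (C ∩ A)). Then either x ∈ X ∩ A and x ∉ C; or x ∈ C ∩ A and x ∉ X; or x ∈ X ∩ C ∩ A. In each case x ∈ A, so ((X ∪ A) ∩ (A ∪ C)) ∩ ((A ∩ X) ∪ (C ∩ A)) ⊆ A.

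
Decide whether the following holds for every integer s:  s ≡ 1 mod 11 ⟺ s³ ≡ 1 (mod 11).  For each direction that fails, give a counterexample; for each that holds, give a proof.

Both directions hold; the statement is true.

[⇒] Suppose s ≡ 1 mod 11. Write s = 11j + 1. Then (11j + 1)³ = 1331j³ + 363j² + 33j + 1 = 11(121j³ + 33j² + 3j) + 1, so s³ ≡ 1 (mod 11).

[⇐] For the converse, argue contrapositively. If s ≢ 1 (mod 11), then s is congruent to one of 0, 2, 3, 4, 5, 6, 7, 8, 9, 10 modulo 11, and these give s³ ≡ 0, 8, 5, 9, 4, 7, 2, 6, 3, 10 respectively — never 1.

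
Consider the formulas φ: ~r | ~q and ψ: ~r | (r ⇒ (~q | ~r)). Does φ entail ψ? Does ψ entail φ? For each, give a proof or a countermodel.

(⟹) Assume the antecedent. If r is true, the antecedent forces (r = T, q = F), and ~r | (r ⇒ (~q | ~r)) holds there. If r is false, ~r | (r ⇒ (~q | ~r)) reduces to true regardless of the other variables. Either way ~r | (r ⇒ (~q | ~r)) holds.

(⟸) Assume the antecedent. If r is true, the antecedent forces (r = T, q = F), and ~r | ~q holds there. If r is false, ~r | ~q reduces to true regardless of the other variables. Either way ~r | ~q holds.

The biconditional holds.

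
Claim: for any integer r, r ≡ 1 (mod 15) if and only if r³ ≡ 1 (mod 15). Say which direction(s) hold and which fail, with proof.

[⇒] Suppose r ≡ 1 (mod 15). Write r = 15j + 1. Then (15j + 1)³ = 3375j³ + 675j² + 45j + 1 = 15(225j³ + 45j² + 3j) + 1, so r³ ≡ 1 (mod 15).

[⇐] Conversely, suppose r³ ≡ 1 (mod 15). The only residue r in {0, …, 14} with r³ ≡ 1 (mod 15) is r = 1, so r ≡ 1 (mod 15).

Equivalent; both directions hold.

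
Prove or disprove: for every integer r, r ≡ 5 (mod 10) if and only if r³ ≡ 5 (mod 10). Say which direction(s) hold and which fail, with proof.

Forward direction. Suppose r ≡ 5 (mod 10). Write r = 10j + 5. Then (10j + 5)³ = 1000j³ + 1500j² + 750j + 125 = 10(100j³ + 150j² + 75j + 12) + 5, so r³ ≡ 5 (mod 10).

Converse. For the converse, argue contrapositively. If r ≢ 5 (mod 10), then r is congruent to one of 0, 1, 2, 3, 4, 6, 7, 8, 9 modulo 10, and these give r³ ≡ 0, 1, 8, 7, 4, 6, 3, 2, 9 respectively — never 5.

The biconditional holds.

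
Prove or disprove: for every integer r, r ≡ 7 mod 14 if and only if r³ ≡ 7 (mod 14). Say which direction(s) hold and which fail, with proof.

The biconditional holds.

Forward direction. Suppose r ≡ 7 mod 14. Write r = 14j + 7. Then (14j + 7)³ = 2744j³ + 4116j² + 2058j + 343 = 14(196j³ + 294j² + 147j + 24) + 7, so r³ ≡ 7 (mod 14).

Converse. Suppose r³ ≡ 7 (mod 14). The only residue r in {0, …, 13} with r³ ≡ 7 (mod 14) is r = 7, so r ≡ 7 (mod 14).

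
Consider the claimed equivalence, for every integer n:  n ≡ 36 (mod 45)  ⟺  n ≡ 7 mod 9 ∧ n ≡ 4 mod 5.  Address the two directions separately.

(⟹) This fails: n = 36 gives 36 ≡ 36 (mod 45) but 36 ≡ 0 (mod 9), so the conjunction on the right does not hold.

(⟸) This fails: n = 34 satisfies both congruences on the right (34 ≡ 7 mod 9 and 34 ≡ 4 mod 5) yet 34 ≡ 34 (mod 45), not 36.

Neither direction holds.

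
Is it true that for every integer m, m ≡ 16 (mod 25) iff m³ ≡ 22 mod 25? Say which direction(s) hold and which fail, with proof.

[⇒] This fails: take m = 16. Then 16 ≡ 16 (mod 25), but 16³ = 4096 ≡ 21 (mod 25), not 22.

[⇐] This fails: take m = 13. Then 13³ = 2197 ≡ 22 (mod 25), yet 13 ≡ 13 (mod 25), not 16.

Neither implication holds.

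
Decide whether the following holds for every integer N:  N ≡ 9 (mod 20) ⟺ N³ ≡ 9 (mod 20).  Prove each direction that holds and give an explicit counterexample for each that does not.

Both directions hold; the statement is true.

(⇒) Suppose N ≡ 9 (mod 20). Write N = 20j + 9. Then (20j + 9)³ = 8000j³ + 10800j² + 4860j + 729 = 20(400j³ + 540j² + 243j + 36) + 9, so N³ ≡ 9 (mod 20).

(⇐) Conversely, suppose N³ ≡ 9 (mod 20). The only residue r in {0, …, 19} with r³ ≡ 9 (mod 20) is r = 9, so N ≡ 9 (mod 20).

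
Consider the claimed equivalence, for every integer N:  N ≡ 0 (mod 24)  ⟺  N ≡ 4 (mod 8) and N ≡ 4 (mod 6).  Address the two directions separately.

Both directions fail.

[⇒] This fails: N = 0 gives 0 ≡ 0 (mod 24) but 0 ≡ 0 (mod 8), so the conjunction on the right does not hold.

[⇐] This fails: N = 4 satisfies both congruences on the right (4 ≡ 4 mod 8 and 4 ≡ 4 mod 6) yet 4 ≡ 4 (mod 24), not 0.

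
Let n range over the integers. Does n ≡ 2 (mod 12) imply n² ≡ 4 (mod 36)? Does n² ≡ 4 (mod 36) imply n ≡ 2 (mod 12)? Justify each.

(⟹) This fails: take n = 14. Then 14 ≡ 2 (mod 12), but 14² = 196 ≡ 16 (mod 36), not 4.

(⟸) This fails: take n = 16. Then 16² = 256 ≡ 4 (mod 36), yet 16 ≡ 4 (mod 12), not 2.

Both directions fail.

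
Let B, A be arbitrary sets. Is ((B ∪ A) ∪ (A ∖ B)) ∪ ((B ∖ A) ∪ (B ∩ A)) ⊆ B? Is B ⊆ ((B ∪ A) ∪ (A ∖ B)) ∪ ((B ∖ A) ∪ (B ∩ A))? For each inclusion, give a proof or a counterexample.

Forward inclusion. This inclusion fails. Take B = ∅, A = {1}; then 1 ∈ ((B ∪ A) ∪ (A ∖ B)) ∪ ((B ∖ A) ∪ (B ∩ A)) but 1 ∉ B.

Reverse inclusion. Let x ∈ B. Then either x ∈ B and x ∉ A; or x ∈ B ∩ A. In each case x ∈ ((B ∪ A) ∪ (A ∖ B)) ∪ ((B ∖ A) ∪ (B ∩ A)), so B ⊆ ((B ∪ A) ∪ (A ∖ B)) ∪ ((B ∖ A) ∪ (B ∩ A)).

(⊆) fails; (⊇) holds.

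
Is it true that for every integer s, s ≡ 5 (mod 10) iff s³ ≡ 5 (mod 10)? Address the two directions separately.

(⇐) Suppose s³ ≡ 5 (mod 10). The only residue r in {0, …, 9} with r³ ≡ 5 (mod 10) is r = 5, so s ≡ 5 (mod 10).

(⇒) Suppose s ≡ 5 (mod 10). Write s = 10j + 5. Then (10j + 5)³ = 1000j³ + 1500j² + 750j + 125 = 10(100j³ + 150j² + 75j + 12) + 5, so s³ ≡ 5 (mod 10).

Equivalent; both directions hold.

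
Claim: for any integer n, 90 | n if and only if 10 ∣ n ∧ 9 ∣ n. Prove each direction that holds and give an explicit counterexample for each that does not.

Both directions hold.

(⟹) If 90 ∣ n, write n = 90q. Since 90 = 9·10, n = 10·(9q), so 10 ∣ n; and since 90 = 10·9, n = 9·(10q), so 9 ∣ n.

(⟸) Suppose 10 ∣ n and 9 ∣ n. Any common multiple of 10 and 9 is a multiple of their lcm; here gcd(10, 9) = 1, so lcm(10, 9) = 10·9 = 90, so 90 ∣ n.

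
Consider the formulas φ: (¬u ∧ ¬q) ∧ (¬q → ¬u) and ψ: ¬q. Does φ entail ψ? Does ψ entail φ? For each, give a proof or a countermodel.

(⇒) Assume the antecedent. If u is true, the antecedent cannot hold. If u is false, the antecedent forces (u = F, q = F), and ¬q holds there. Either way ¬q holds.

(⇐) This fails. Under u = T, q = F, the left side is false but the right side is true.

Not equivalent: only (⇒) holds.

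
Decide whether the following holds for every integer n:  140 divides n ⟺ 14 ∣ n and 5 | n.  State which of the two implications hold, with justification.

Not equivalent: only (⇒) holds.

[⇒] If 140 ∣ n, write n = 140q. Since 140 = 10·14, n = 14·(10q), so 14 ∣ n; and since 140 = 28·5, n = 5·(28q), so 5 ∣ n.

[⇐] This fails: take n = 70. Both 14 ∣ 70 and 5 ∣ 70, yet 70 is not a multiple of 140 (since 70 = 0·140 + 70), so 140 ∤ 70.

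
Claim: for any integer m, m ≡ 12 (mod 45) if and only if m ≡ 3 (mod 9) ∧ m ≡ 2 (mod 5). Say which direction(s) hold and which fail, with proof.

[⇒] Suppose m ≡ 12 (mod 45); write m = 45j + 12. Since 9 ∣ 45, reducing mod 9 gives m ≡ 12 ≡ 3 (mod 9); since 5 ∣ 45, reducing mod 5 gives m ≡ 12 ≡ 2 (mod 5).

[⇐] Conversely, if m ≡ 3 (mod 9) and m ≡ 2 (mod 5), then by the Chinese remainder theorem m ≡ 12 (mod 45). This is exactly m ≡ 12 (mod 45).

Both directions hold.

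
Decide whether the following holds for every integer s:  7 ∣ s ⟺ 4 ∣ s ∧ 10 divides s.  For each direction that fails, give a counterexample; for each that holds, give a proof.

Forward direction. This fails: take s = 7. Certainly 7 ∣ 7, but 4 ∤ 7.

Converse. This fails: take s = 20. Both 4 ∣ 20 and 10 ∣ 20, yet 20 is not a multiple of 7 (since 20 = 2·7 + 6), so 7 ∤ 20.

Neither implication holds.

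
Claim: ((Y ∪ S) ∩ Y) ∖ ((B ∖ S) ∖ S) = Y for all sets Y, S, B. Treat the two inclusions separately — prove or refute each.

(⟸) This inclusion fails. Take Y = {1}, S = ∅, B = {1}; then 1 ∈ Y but 1 ∉ ((Y ∪ S) ∩ Y) ∖ ((B ∖ S) ∖ S).

(⟹) Let x ∈ ((Y ∪ S) ∩ Y) ∖ ((B ∖ S) ∖ S). Then either x ∈ Y and x ∉ S, B; or x ∈ Y ∩ S and x ∉ B; or x ∈ Y ∩ S ∩ B. In each case x ∈ Y, so ((Y ∪ S) ∩ Y) ∖ ((B ∖ S) ∖ S) ⊆ Y.

(⊆) holds; (⊇) fails.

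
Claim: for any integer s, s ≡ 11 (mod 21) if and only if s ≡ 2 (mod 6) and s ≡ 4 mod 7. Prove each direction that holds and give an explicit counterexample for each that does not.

(⟹) This fails: s = 11 gives 11 ≡ 11 (mod 21) but 11 ≡ 5 (mod 6), so the conjunction on the right does not hold.

(⟸) Conversely, if s ≡ 2 (mod 6) and s ≡ 4 (mod 7), then by the Chinese remainder theorem s ≡ 32 (mod 42). Since 32 ≡ 11 (mod 21) and 21 ∣ 42, we get s ≡ 11 (mod 21).

Not equivalent: only (⇐) holds.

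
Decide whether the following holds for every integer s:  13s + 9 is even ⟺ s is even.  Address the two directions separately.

(⇒) fails and (⇐) fails.

(→) This fails: s = 7 gives 13s + 9 = 100, which is even, but 7 is odd, not even.

(←) This also fails: s = 6 is even, but 13s + 9 = 87 is odd, not even.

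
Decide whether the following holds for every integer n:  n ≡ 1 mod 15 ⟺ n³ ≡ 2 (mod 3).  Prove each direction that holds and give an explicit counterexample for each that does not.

Neither implication holds.

[⇒] This fails: take n = 1. Then 1 ≡ 1 (mod 15), but 1³ = 1 ≡ 1 (mod 3), not 2.

[⇐] This fails: take n = 2. Then 2³ = 8 ≡ 2 (mod 3), yet 2 ≡ 2 (mod 15), not 1.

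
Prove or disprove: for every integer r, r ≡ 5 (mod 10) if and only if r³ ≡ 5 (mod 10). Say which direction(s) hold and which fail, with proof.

Forward direction. Suppose r ≡ 5 (mod 10). Write r = 10j + 5. Then (10j + 5)³ = 1000j³ + 1500j² + 750j + 125 = 10(100j³ + 150j² + 75j + 12) + 5, so r³ ≡ 5 (mod 10).

Converse. Suppose r³ ≡ 5 (mod 10). The only residue r in {0, …, 9} with r³ ≡ 5 (mod 10) is r = 5, so r ≡ 5 (mod 10).

Both directions hold; the statement is true.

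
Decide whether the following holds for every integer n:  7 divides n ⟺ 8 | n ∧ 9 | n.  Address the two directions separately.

Both directions fail.

Forward direction. This fails: take n = 7. Certainly 7 ∣ 7, but 8 ∤ 7.

Converse. This fails: take n = 72. Both 8 ∣ 72 and 9 ∣ 72, yet 72 is not a multiple of 7 (since 72 = 10·7 + 2), so 7 ∤ 72.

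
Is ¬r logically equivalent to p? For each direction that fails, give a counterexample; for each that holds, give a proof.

Both directions fail.

(⇒) This fails. Under p = F, r = F, the left side is true but the right side is false.

(⇐) This fails. Under p = T, r = T, the left side is false but the right side is true.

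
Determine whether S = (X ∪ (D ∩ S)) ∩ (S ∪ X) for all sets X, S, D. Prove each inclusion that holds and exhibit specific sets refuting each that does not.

(⊆) This inclusion fails. Take X = ∅, S = {1}, D = ∅; then 1 ∈ S but 1 ∉ (X ∪ (D ∩ S)) ∩ (S ∪ X).

(⊇) This inclusion fails. Take X = {1}, S = ∅, D = ∅; then 1 ∈ (X ∪ (D ∩ S)) ∩ (S ∪ X) but 1 ∉ S.

Neither inclusion holds.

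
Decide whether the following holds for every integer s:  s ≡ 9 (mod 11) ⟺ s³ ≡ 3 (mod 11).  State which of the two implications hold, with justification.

Both directions hold.

(→) Suppose s ≡ 9 (mod 11). Write s = 11j + 9. Then (11j + 9)³ = 1331j³ + 3267j² + 2673j + 729 = 11(121j³ + 297j² + 243j + 66) + 3, so s³ ≡ 3 (mod 11).

(←) Conversely, suppose s³ ≡ 3 (mod 11). The only residue r in {0, …, 10} with r³ ≡ 3 (mod 11) is r = 9, so s ≡ 9 (mod 11).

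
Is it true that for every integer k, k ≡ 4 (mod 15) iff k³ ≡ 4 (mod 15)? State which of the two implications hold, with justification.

(⟸) Suppose k³ ≡ 4 (mod 15). The only residue r in {0, …, 14} with r³ ≡ 4 (mod 15) is r = 4, so k ≡ 4 (mod 15).

(⟹) Suppose k ≡ 4 (mod 15). Write k = 15j + 4. Then (15j + 4)³ = 3375j³ + 2700j² + 720j + 64 = 15(225j³ + 180j² + 48j + 4) + 4, so k³ ≡ 4 (mod 15).

Both directions hold; the statement is true.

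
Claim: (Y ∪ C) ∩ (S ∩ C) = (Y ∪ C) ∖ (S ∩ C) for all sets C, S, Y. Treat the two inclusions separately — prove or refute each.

Both inclusions fail.

(⊆) This inclusion fails. Take C = {1}, S = {1}, Y = ∅; then 1 ∈ (Y ∪ C) ∩ (S ∩ C) but 1 ∉ (Y ∪ C) ∖ (S ∩ C).

(⊇) This inclusion fails. Take C = {1}, S = ∅, Y = ∅; then 1 ∈ (Y ∪ C) ∖ (S ∩ C) but 1 ∉ (Y ∪ C) ∩ (S ∩ C).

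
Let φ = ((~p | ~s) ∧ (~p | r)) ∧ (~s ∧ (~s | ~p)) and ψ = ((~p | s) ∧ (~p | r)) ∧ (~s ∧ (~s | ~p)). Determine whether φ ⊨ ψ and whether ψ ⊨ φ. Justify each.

Forward direction. This fails. Under s = F, r = T, p = T, the left side is true but the right side is false.

Converse. Assume the antecedent. If s is true, the antecedent cannot hold. If s is false, the antecedent forces (s = F, r = F, p = F) or (s = F, r = T, p = F), and the consequent holds there. Either way the consequent holds.

(⇒) fails; (⇐) holds.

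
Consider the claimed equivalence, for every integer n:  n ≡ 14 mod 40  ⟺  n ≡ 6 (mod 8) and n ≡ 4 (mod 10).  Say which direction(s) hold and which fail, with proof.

Both directions hold; the statement is true.

[⇒] Suppose n ≡ 14 (mod 40); write n = 40j + 14. Since 8 ∣ 40, reducing mod 8 gives n ≡ 14 ≡ 6 (mod 8); since 10 ∣ 40, reducing mod 10 gives n ≡ 14 ≡ 4 (mod 10).

[⇐] Conversely, if n ≡ 6 (mod 8) and n ≡ 4 (mod 10), then by the Chinese remainder theorem n ≡ 14 (mod 40). This is exactly n ≡ 14 (mod 40).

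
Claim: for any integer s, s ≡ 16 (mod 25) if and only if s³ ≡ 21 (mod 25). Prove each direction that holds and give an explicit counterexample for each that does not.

Both implications hold.

[⇐] Suppose s³ ≡ 21 (mod 25). The only residue r in {0, …, 24} with r³ ≡ 21 (mod 25) is r = 16, so s ≡ 16 (mod 25).

[⇒] Suppose s ≡ 16 (mod 25). Write s = 25j + 16. Then (25j + 16)³ = 15625j³ + 30000j² + 19200j + 4096 = 25(625j³ + 1200j² + 768j + 163) + 21, so s³ ≡ 21 (mod 25).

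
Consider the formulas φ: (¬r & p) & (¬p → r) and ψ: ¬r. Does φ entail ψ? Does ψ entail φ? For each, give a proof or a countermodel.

Only the forward direction holds.

(⇒) Assume the antecedent. If p is true, the antecedent forces (p = T, r = F), and ¬r holds there. If p is false, the antecedent cannot hold. Either way ¬r holds.

(⇐) This fails. Under p = F, r = F, the left side is false but the right side is true.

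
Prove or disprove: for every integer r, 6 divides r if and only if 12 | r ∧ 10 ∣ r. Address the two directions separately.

Only the reverse direction holds.

(⟹) This fails: take r = 6. Certainly 6 ∣ 6, but 12 ∤ 6.

(⟸) Suppose 12 ∣ r and 10 ∣ r. Any common multiple of 12 and 10 is a multiple of their lcm; here lcm(12, 10) = 12·10/gcd(12, 10) = 120/2 = 60, so 60 ∣ r. Since 6 ∣ 60, it follows that 6 ∣ r.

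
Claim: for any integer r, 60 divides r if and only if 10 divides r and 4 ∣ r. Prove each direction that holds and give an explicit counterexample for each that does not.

[⇒] If 60 ∣ r, write r = 60q. Since 60 = 6·10, r = 10·(6q), so 10 ∣ r; and since 60 = 15·4, r = 4·(15q), so 4 ∣ r.

[⇐] This fails: take r = 20. Both 10 ∣ 20 and 4 ∣ 20, yet 20 is not a multiple of 60 (since 20 = 0·60 + 20), so 60 ∤ 20.

(⇒) holds; (⇐) fails.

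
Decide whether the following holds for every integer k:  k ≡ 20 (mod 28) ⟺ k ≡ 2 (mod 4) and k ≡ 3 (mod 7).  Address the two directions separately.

(⇒) fails and (⇐) fails.

(⇒) This fails: k = 20 gives 20 ≡ 20 (mod 28) but 20 ≡ 0 (mod 4), so the conjunction on the right does not hold.

(⇐) This fails: k = 10 satisfies both congruences on the right (10 ≡ 2 mod 4 and 10 ≡ 3 mod 7) yet 10 ≡ 10 (mod 28), not 20.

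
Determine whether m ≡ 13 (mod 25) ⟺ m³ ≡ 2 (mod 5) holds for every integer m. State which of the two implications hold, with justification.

(⟹) Suppose m ≡ 13 (mod 25). Then m³ ≡ 13³ = 2197 (mod 25), and since 5 ∣ 25, also m³ ≡ 2 (mod 5).

(⟸) This fails: take m = 3. Then 3³ = 27 ≡ 2 (mod 5), yet 3 ≡ 3 (mod 25), not 13.

Only the forward implication holds.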